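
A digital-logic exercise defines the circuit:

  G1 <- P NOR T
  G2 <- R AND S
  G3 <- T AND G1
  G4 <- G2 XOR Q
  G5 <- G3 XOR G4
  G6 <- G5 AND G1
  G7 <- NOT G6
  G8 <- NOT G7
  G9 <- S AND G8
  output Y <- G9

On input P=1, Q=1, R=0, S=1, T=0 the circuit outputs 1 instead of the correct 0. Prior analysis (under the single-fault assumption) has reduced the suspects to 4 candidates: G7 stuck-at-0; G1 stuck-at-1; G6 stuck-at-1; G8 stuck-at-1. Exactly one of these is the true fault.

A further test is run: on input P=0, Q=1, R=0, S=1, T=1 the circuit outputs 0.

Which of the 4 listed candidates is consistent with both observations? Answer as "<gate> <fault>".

Evaluate each candidate on input P=0, Q=1, R=0, S=1, T=1:
  G7 stuck-at-0: G1=0, G2=0, G3=0, G4=1, G5=1, G6=0, G7=0 [stuck-at-0], G8=1, G9=1 → 1 — eliminated
  G1 stuck-at-1: G1=1 [stuck-at-1], G2=0, G3=1, G4=1, G5=0, G6=0, G7=1, G8=0, G9=0 → 0 — matches
  G6 stuck-at-1: G1=0, G2=0, G3=0, G4=1, G5=1, G6=1 [stuck-at-1], G7=0, G8=1, G9=1 → 1 — eliminated
  G8 stuck-at-1: G1=0, G2=0, G3=0, G4=1, G5=1, G6=0, G7=1, G8=1 [stuck-at-1], G9=1 → 1 — eliminated
Only G1 stuck-at-1 reproduces the observed 0.

G1 stuck-at-1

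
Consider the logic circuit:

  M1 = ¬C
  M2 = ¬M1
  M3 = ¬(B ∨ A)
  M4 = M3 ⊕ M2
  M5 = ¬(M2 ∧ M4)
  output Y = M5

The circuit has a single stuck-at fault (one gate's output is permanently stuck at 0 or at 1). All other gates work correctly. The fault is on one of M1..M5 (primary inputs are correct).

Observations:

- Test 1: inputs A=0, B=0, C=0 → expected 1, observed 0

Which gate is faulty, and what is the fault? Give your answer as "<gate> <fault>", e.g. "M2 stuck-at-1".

M5 stuck-at-0

Fault-free values for test 1 (A=0, B=0, C=0): M1=1, M2=0, M3=1, M4=1, M5=1, giving Y=1. Observed 0.
Test 1: faults giving observed 0 are {M5 stuck-at-0}.
Only M5 stuck-at-0 is consistent with every test.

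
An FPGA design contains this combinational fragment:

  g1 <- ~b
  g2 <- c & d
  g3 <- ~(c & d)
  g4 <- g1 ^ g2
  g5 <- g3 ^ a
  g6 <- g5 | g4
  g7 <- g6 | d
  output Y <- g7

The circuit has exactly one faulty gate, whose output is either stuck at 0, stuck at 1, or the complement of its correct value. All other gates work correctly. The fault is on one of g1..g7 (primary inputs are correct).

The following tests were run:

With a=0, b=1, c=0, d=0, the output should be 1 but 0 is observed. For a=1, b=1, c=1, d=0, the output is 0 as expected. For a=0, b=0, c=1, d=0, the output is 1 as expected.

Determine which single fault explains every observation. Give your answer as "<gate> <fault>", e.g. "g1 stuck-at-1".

Fault-free values for test 1 (a=0, b=1, c=0, d=0): g1=0, g2=0, g3=1, g4=0, g5=1, g6=1, g7=1, giving Y=1. Observed 0.
Test 1: faults giving observed 0 are {g3 stuck-at-0, g3 inverted output, g5 stuck-at-0, g5 inverted output, g6 stuck-at-0, g6 inverted output, g7 stuck-at-0, g7 inverted output}.
Test 2 (a=1, b=1, c=1, d=0): fault-free g1=0, g2=0, g3=1, g4=0, g5=0, g6=0, g7=0 → 0; observed 0. Eliminates g3 stuck-at-0, g3 inverted output, g5 inverted output, g6 inverted output, g7 inverted output.
Test 3 (a=0, b=0, c=1, d=0): fault-free g1=1, g2=0, g3=1, g4=1, g5=1, g6=1, g7=1 → 1; observed 1. Eliminates g6 stuck-at-0, g7 stuck-at-0.
Only g5 stuck-at-0 is consistent with every test.

g5 stuck-at-0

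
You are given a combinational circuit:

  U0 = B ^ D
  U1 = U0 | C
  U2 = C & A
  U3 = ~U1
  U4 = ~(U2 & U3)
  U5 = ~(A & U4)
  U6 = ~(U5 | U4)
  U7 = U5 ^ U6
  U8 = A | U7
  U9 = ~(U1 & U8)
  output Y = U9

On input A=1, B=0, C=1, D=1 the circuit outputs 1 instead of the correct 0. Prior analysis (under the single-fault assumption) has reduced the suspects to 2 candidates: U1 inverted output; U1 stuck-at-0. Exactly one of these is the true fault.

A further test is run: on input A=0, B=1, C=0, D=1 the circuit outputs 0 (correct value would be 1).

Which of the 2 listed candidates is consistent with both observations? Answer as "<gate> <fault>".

Evaluate each candidate on input A=0, B=1, C=0, D=1:
  U1 inverted output: U0=0, U1=1 [inverted output], U2=0, U3=0, U4=1, U5=1, U6=0, U7=1, U8=1, U9=0 → 0 — matches
  U1 stuck-at-0: U0=0, U1=0 [stuck-at-0], U2=0, U3=1, U4=1, U5=1, U6=0, U7=1, U8=1, U9=1 → 1 — eliminated
Only U1 inverted output reproduces the observed 0.

U1 inverted output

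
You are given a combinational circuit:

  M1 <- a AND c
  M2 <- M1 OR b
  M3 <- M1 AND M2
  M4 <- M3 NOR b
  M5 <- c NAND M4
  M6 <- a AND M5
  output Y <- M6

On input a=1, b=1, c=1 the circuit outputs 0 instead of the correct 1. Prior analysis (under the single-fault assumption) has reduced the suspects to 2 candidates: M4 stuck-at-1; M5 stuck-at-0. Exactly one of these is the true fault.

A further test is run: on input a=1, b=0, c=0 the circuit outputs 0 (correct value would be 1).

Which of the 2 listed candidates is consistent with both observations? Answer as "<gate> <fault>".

Evaluate each candidate on input a=1, b=0, c=0:
  M4 stuck-at-1: M1=0, M2=0, M3=0, M4=1 [stuck-at-1], M5=1, M6=1 → 1 — eliminated
  M5 stuck-at-0: M1=0, M2=0, M3=0, M4=1, M5=0 [stuck-at-0], M6=0 → 0 — matches
Only M5 stuck-at-0 reproduces the observed 0.

M5 stuck-at-0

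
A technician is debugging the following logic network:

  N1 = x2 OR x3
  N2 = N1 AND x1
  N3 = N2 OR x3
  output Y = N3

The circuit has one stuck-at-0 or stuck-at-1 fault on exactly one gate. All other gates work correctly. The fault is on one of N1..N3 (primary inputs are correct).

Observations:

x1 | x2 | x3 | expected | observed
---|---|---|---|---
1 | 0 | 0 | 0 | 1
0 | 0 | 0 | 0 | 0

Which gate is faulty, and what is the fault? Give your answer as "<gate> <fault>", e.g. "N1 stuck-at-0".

N1 stuck-at-1

Fault-free values for test 1 (x1=1, x2=0, x3=0): N1=0, N2=0, N3=0, giving Y=0. Observed 1.
Test 1: faults giving observed 1 are {N1 stuck-at-1, N2 stuck-at-1, N3 stuck-at-1}.
Test 2 (x1=0, x2=0, x3=0): fault-free N1=0, N2=0, N3=0 → 0; observed 0. Eliminates N2 stuck-at-1, N3 stuck-at-1.
Only N1 stuck-at-1 is consistent with every test.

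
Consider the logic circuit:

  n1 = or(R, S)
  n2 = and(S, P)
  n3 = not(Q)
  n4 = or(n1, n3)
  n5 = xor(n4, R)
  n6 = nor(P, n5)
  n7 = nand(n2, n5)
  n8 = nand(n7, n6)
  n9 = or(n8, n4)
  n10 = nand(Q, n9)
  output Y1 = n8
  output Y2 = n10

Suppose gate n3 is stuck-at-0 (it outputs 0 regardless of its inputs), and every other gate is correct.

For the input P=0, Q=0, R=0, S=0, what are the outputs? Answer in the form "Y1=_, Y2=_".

Y1=0, Y2=1

Propagate with n3 forced: n1=0, n2=0, n3=0 [stuck-at-0], n4=0, n5=0, n6=1, n7=1, n8=0, n9=0, n10=1.
So the outputs are Y1=0, Y2=1. (Without the fault they would be Y1=1, Y2=1.)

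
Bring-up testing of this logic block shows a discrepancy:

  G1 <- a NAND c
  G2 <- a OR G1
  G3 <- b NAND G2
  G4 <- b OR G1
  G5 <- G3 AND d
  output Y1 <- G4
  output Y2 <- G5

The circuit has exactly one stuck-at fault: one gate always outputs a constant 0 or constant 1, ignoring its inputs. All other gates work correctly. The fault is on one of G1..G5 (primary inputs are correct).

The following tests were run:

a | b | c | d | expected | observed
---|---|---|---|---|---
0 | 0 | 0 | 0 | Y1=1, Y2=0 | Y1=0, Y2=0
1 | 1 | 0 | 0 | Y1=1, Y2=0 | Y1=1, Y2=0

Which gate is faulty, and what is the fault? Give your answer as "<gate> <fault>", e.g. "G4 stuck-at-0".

G1 stuck-at-0

Fault-free values for test 1 (a=0, b=0, c=0, d=0): G1=1, G2=1, G3=1, G4=1, G5=0, giving Y1=1, Y2=0. Observed Y1=0, Y2=0.
Test 1: faults giving observed Y1=0, Y2=0 are {G1 stuck-at-0, G4 stuck-at-0}.
Test 2 (a=1, b=1, c=0, d=0): fault-free G1=1, G2=1, G3=0, G4=1, G5=0 → Y1=1, Y2=0; observed Y1=1, Y2=0. Eliminates G4 stuck-at-0.
Only G1 stuck-at-0 is consistent with every test.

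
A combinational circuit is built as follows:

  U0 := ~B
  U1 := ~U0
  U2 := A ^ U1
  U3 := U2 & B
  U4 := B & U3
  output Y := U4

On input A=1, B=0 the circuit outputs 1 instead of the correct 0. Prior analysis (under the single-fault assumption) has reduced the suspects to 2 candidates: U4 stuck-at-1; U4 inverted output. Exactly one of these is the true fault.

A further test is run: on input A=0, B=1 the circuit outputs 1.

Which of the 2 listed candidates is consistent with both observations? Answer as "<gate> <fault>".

U4 stuck-at-1

Evaluate each candidate on input A=0, B=1:
  U4 stuck-at-1: U0=0, U1=1, U2=1, U3=1, U4=1 [stuck-at-1] → 1 — matches
  U4 inverted output: U0=0, U1=1, U2=1, U3=1, U4=0 [inverted output] → 0 — eliminated
Only U4 stuck-at-1 reproduces the observed 1.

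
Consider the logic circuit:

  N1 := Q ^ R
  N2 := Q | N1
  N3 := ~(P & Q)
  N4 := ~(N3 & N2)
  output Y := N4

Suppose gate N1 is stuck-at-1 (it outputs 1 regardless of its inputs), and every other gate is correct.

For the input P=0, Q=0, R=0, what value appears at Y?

Propagate with N1 forced: N1=1 [stuck-at-1], N2=1, N3=1, N4=0.
So Y = 0. (Without the fault it would be 1.)

0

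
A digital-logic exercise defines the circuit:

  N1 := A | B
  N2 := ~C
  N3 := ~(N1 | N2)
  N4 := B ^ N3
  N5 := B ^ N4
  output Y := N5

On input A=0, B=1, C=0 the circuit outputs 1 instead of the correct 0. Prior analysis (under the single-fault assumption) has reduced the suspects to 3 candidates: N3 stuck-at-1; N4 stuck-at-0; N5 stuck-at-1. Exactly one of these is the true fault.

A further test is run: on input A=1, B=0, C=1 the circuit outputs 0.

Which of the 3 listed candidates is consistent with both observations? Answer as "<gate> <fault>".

N4 stuck-at-0

Evaluate each candidate on input A=1, B=0, C=1:
  N3 stuck-at-1: N1=1, N2=0, N3=1 [stuck-at-1], N4=1, N5=1 → 1 — eliminated
  N4 stuck-at-0: N1=1, N2=0, N3=0, N4=0 [stuck-at-0], N5=0 → 0 — matches
  N5 stuck-at-1: N1=1, N2=0, N3=0, N4=0, N5=1 [stuck-at-1] → 1 — eliminated
Only N4 stuck-at-0 reproduces the observed 0.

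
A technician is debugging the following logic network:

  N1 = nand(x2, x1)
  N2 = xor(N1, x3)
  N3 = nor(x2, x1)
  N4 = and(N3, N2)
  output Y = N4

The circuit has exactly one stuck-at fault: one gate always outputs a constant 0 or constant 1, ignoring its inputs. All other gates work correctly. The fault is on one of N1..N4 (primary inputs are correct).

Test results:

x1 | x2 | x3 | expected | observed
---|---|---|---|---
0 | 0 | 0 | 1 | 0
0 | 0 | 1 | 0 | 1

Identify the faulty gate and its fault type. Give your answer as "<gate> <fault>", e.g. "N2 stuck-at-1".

Fault-free values for test 1 (x1=0, x2=0, x3=0): N1=1, N2=1, N3=1, N4=1, giving Y=1. Observed 0.
Test 1: faults giving observed 0 are {N1 stuck-at-0, N2 stuck-at-0, N3 stuck-at-0, N4 stuck-at-0}.
Test 2 (x1=0, x2=0, x3=1): fault-free N1=1, N2=0, N3=1, N4=0 → 0; observed 1. Eliminates N2 stuck-at-0, N3 stuck-at-0, N4 stuck-at-0.
Only N1 stuck-at-0 is consistent with every test.

N1 stuck-at-0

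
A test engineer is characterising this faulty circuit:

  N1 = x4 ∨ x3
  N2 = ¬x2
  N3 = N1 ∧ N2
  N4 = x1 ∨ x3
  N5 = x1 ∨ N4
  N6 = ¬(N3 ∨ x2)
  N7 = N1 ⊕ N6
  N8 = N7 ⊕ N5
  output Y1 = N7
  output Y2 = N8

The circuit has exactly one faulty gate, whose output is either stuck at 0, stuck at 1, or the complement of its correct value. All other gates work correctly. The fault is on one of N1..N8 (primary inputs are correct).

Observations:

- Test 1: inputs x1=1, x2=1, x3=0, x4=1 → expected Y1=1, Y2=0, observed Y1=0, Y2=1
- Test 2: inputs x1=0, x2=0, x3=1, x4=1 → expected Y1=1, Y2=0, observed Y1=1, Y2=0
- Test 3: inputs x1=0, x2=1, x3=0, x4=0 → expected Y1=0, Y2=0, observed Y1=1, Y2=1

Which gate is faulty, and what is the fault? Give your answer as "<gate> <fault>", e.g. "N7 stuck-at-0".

Fault-free values for test 1 (x1=1, x2=1, x3=0, x4=1): N1=1, N2=0, N3=0, N4=1, N5=1, N6=0, N7=1, N8=0, giving Y1=1, Y2=0. Observed Y1=0, Y2=1.
Test 1: faults giving observed Y1=0, Y2=1 are {N1 stuck-at-0, N1 inverted output, N6 stuck-at-1, N6 inverted output, N7 stuck-at-0, N7 inverted output}.
Test 2 (x1=0, x2=0, x3=1, x4=1): fault-free N1=1, N2=1, N3=1, N4=1, N5=1, N6=0, N7=1, N8=0 → Y1=1, Y2=0; observed Y1=1, Y2=0. Eliminates N6 stuck-at-1, N6 inverted output, N7 stuck-at-0, N7 inverted output.
Test 3 (x1=0, x2=1, x3=0, x4=0): fault-free N1=0, N2=0, N3=0, N4=0, N5=0, N6=0, N7=0, N8=0 → Y1=0, Y2=0; observed Y1=1, Y2=1. Eliminates N1 stuck-at-0.
Only N1 inverted output is consistent with every test.

N1 inverted output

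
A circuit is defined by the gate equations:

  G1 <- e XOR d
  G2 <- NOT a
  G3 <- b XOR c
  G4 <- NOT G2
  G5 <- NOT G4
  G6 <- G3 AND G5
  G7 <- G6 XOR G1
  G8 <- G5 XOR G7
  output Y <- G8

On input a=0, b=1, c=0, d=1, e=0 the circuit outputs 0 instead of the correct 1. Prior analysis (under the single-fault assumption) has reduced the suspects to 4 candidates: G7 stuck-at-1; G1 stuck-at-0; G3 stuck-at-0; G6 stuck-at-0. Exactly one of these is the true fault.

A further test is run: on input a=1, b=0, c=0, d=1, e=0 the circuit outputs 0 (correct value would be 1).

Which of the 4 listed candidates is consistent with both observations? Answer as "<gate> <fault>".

G1 stuck-at-0

Evaluate each candidate on input a=1, b=0, c=0, d=1, e=0:
  G7 stuck-at-1: G1=1, G2=0, G3=0, G4=1, G5=0, G6=0, G7=1 [stuck-at-1], G8=1 → 1 — eliminated
  G1 stuck-at-0: G1=0 [stuck-at-0], G2=0, G3=0, G4=1, G5=0, G6=0, G7=0, G8=0 → 0 — matches
  G3 stuck-at-0: G1=1, G2=0, G3=0 [stuck-at-0], G4=1, G5=0, G6=0, G7=1, G8=1 → 1 — eliminated
  G6 stuck-at-0: G1=1, G2=0, G3=0, G4=1, G5=0, G6=0 [stuck-at-0], G7=1, G8=1 → 1 — eliminated
Only G1 stuck-at-0 reproduces the observed 0.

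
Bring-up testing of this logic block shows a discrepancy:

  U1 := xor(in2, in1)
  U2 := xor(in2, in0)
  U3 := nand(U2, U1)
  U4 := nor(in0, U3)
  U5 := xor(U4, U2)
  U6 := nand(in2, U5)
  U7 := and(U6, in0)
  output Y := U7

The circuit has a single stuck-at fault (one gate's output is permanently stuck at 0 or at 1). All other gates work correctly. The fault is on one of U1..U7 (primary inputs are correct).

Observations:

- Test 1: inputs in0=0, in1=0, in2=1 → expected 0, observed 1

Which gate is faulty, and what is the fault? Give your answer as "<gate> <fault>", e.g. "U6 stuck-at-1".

U7 stuck-at-1

Fault-free values for test 1 (in0=0, in1=0, in2=1): U1=1, U2=1, U3=0, U4=1, U5=0, U6=1, U7=0, giving Y=0. Observed 1.
Test 1: faults giving observed 1 are {U7 stuck-at-1}.
Only U7 stuck-at-1 is consistent with every test.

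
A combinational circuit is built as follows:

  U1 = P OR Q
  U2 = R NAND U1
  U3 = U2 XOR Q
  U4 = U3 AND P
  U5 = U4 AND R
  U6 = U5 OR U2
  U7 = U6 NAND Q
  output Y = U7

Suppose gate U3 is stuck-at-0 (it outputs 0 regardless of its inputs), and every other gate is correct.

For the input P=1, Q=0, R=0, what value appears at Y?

1

Propagate with U3 forced: U1=1, U2=1, U3=0 [stuck-at-0], U4=0, U5=0, U6=1, U7=1.
So Y = 1. (Same as the fault-free value — the fault is masked on this input.)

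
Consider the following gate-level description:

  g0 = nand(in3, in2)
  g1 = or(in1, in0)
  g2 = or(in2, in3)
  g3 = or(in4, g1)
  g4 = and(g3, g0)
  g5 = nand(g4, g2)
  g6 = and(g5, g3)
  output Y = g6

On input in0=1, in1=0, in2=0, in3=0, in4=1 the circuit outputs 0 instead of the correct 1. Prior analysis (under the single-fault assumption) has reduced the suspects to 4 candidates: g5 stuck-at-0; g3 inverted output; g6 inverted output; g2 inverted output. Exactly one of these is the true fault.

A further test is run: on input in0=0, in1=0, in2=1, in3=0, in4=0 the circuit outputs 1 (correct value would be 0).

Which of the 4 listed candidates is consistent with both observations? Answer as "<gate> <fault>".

Evaluate each candidate on input in0=0, in1=0, in2=1, in3=0, in4=0:
  g5 stuck-at-0: g0=1, g1=0, g2=1, g3=0, g4=0, g5=0 [stuck-at-0], g6=0 → 0 — eliminated
  g3 inverted output: g0=1, g1=0, g2=1, g3=1 [inverted output], g4=1, g5=0, g6=0 → 0 — eliminated
  g6 inverted output: g0=1, g1=0, g2=1, g3=0, g4=0, g5=1, g6=1 [inverted output] → 1 — matches
  g2 inverted output: g0=1, g1=0, g2=0 [inverted output], g3=0, g4=0, g5=1, g6=0 → 0 — eliminated
Only g6 inverted output reproduces the observed 1.

g6 inverted output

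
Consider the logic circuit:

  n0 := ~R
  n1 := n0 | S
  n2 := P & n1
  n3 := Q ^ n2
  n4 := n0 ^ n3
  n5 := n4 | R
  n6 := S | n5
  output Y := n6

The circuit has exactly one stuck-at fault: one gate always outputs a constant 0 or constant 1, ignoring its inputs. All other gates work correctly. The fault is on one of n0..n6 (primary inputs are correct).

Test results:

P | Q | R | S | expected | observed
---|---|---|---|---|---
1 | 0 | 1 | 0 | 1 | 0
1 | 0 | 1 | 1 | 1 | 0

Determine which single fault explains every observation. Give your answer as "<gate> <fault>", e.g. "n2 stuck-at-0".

Fault-free values for test 1 (P=1, Q=0, R=1, S=0): n0=0, n1=0, n2=0, n3=0, n4=0, n5=1, n6=1, giving Y=1. Observed 0.
Test 1: faults giving observed 0 are {n5 stuck-at-0, n6 stuck-at-0}.
Test 2 (P=1, Q=0, R=1, S=1): fault-free n0=0, n1=1, n2=1, n3=1, n4=1, n5=1, n6=1 → 1; observed 0. Eliminates n5 stuck-at-0.
Only n6 stuck-at-0 is consistent with every test.

n6 stuck-at-0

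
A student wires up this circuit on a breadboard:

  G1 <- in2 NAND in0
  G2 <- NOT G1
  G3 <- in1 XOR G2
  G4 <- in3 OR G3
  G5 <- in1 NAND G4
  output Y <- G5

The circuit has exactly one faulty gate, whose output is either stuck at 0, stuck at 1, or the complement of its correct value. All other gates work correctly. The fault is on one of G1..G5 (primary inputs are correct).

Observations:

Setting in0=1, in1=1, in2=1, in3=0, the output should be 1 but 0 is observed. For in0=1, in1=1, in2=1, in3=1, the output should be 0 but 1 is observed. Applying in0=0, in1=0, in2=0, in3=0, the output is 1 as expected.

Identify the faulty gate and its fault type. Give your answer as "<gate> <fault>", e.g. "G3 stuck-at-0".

G4 inverted output

Fault-free values for test 1 (in0=1, in1=1, in2=1, in3=0): G1=0, G2=1, G3=0, G4=0, G5=1, giving Y=1. Observed 0.
Test 1: faults giving observed 0 are {G1 stuck-at-1, G1 inverted output, G2 stuck-at-0, G2 inverted output, G3 stuck-at-1, G3 inverted output, G4 stuck-at-1, G4 inverted output, G5 stuck-at-0, G5 inverted output}.
Test 2 (in0=1, in1=1, in2=1, in3=1): fault-free G1=0, G2=1, G3=0, G4=1, G5=0 → 0; observed 1. Eliminates G1 stuck-at-1, G1 inverted output, G2 stuck-at-0, G2 inverted output, G3 stuck-at-1, G3 inverted output, G4 stuck-at-1, G5 stuck-at-0.
Test 3 (in0=0, in1=0, in2=0, in3=0): fault-free G1=1, G2=0, G3=0, G4=0, G5=1 → 1; observed 1. Eliminates G5 inverted output.
Only G4 inverted output is consistent with every test.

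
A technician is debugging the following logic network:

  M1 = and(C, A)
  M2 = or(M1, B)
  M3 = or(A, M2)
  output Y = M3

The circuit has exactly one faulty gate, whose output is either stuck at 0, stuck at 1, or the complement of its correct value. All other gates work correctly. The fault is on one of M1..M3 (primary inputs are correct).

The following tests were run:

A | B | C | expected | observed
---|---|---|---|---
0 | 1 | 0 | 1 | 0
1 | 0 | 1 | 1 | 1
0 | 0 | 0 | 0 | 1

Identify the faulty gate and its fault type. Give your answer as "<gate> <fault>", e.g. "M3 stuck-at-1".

M2 inverted output

Fault-free values for test 1 (A=0, B=1, C=0): M1=0, M2=1, M3=1, giving Y=1. Observed 0.
Test 1: faults giving observed 0 are {M2 stuck-at-0, M2 inverted output, M3 stuck-at-0, M3 inverted output}.
Test 2 (A=1, B=0, C=1): fault-free M1=1, M2=1, M3=1 → 1; observed 1. Eliminates M3 stuck-at-0, M3 inverted output.
Test 3 (A=0, B=0, C=0): fault-free M1=0, M2=0, M3=0 → 0; observed 1. Eliminates M2 stuck-at-0.
Only M2 inverted output is consistent with every test.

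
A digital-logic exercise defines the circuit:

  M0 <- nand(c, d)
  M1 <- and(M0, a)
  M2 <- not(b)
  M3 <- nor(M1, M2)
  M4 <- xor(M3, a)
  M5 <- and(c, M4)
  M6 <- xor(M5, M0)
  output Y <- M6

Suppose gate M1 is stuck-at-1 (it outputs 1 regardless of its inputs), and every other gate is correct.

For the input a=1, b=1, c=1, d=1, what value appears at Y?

1

Propagate with M1 forced: M0=0, M1=1 [stuck-at-1], M2=0, M3=0, M4=1, M5=1, M6=1.
So Y = 1. (Without the fault it would be 0.)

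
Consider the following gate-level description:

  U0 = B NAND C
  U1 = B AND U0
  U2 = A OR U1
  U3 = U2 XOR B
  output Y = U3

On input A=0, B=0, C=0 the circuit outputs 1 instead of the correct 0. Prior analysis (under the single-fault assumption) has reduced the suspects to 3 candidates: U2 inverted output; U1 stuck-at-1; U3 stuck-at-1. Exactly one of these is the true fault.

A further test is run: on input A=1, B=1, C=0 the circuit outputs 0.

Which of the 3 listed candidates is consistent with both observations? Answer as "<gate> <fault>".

Evaluate each candidate on input A=1, B=1, C=0:
  U2 inverted output: U0=1, U1=1, U2=0 [inverted output], U3=1 → 1 — eliminated
  U1 stuck-at-1: U0=1, U1=1 [stuck-at-1], U2=1, U3=0 → 0 — matches
  U3 stuck-at-1: U0=1, U1=1, U2=1, U3=1 [stuck-at-1] → 1 — eliminated
Only U1 stuck-at-1 reproduces the observed 0.

U1 stuck-at-1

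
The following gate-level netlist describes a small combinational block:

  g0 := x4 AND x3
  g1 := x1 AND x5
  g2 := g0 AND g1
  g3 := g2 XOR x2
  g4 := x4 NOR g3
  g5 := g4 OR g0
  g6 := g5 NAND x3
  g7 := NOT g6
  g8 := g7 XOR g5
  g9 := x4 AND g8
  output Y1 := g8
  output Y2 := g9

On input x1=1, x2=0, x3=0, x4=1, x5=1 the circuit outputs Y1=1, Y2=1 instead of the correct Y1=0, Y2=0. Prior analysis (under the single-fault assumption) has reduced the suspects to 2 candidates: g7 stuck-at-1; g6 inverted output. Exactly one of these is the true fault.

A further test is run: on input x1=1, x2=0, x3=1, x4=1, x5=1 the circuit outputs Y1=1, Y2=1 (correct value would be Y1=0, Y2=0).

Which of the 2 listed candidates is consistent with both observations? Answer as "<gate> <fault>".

g6 inverted output

Evaluate each candidate on input x1=1, x2=0, x3=1, x4=1, x5=1:
  g7 stuck-at-1: g0=1, g1=1, g2=1, g3=1, g4=0, g5=1, g6=0, g7=1 [stuck-at-1], g8=0, g9=0 → Y1=0, Y2=0 — eliminated
  g6 inverted output: g0=1, g1=1, g2=1, g3=1, g4=0, g5=1, g6=1 [inverted output], g7=0, g8=1, g9=1 → Y1=1, Y2=1 — matches
Only g6 inverted output reproduces the observed Y1=1, Y2=1.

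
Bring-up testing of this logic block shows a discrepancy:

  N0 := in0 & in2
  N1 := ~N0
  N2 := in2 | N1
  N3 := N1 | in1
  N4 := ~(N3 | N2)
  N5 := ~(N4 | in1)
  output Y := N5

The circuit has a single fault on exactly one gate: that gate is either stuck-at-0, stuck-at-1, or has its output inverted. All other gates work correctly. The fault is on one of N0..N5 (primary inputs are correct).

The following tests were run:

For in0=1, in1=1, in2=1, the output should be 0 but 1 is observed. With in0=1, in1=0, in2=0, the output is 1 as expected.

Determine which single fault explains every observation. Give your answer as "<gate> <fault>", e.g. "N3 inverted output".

Fault-free values for test 1 (in0=1, in1=1, in2=1): N0=1, N1=0, N2=1, N3=1, N4=0, N5=0, giving Y=0. Observed 1.
Test 1: faults giving observed 1 are {N5 stuck-at-1, N5 inverted output}.
Test 2 (in0=1, in1=0, in2=0): fault-free N0=0, N1=1, N2=1, N3=1, N4=0, N5=1 → 1; observed 1. Eliminates N5 inverted output.
Only N5 stuck-at-1 is consistent with every test.

N5 stuck-at-1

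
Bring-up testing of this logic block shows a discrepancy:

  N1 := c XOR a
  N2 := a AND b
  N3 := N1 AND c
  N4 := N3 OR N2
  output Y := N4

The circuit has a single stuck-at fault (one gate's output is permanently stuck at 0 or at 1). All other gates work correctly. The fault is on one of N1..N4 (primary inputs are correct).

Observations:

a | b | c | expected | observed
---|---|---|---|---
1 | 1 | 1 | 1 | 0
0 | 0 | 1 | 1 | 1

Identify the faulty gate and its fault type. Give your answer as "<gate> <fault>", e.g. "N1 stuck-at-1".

N2 stuck-at-0

Fault-free values for test 1 (a=1, b=1, c=1): N1=0, N2=1, N3=0, N4=1, giving Y=1. Observed 0.
Test 1: faults giving observed 0 are {N2 stuck-at-0, N4 stuck-at-0}.
Test 2 (a=0, b=0, c=1): fault-free N1=1, N2=0, N3=1, N4=1 → 1; observed 1. Eliminates N4 stuck-at-0.
Only N2 stuck-at-0 is consistent with every test.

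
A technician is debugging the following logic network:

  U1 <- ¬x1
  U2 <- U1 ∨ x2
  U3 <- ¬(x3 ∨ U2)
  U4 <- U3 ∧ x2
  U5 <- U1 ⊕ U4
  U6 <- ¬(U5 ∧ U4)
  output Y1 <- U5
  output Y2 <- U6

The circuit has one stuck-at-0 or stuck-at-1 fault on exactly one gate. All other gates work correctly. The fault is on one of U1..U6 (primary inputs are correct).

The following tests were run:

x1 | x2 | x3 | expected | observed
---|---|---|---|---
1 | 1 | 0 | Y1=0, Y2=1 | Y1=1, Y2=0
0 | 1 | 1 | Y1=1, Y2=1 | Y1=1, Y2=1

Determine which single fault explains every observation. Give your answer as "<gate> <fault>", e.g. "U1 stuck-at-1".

U2 stuck-at-0

Fault-free values for test 1 (x1=1, x2=1, x3=0): U1=0, U2=1, U3=0, U4=0, U5=0, U6=1, giving Y1=0, Y2=1. Observed Y1=1, Y2=0.
Test 1: faults giving observed Y1=1, Y2=0 are {U2 stuck-at-0, U3 stuck-at-1, U4 stuck-at-1}.
Test 2 (x1=0, x2=1, x3=1): fault-free U1=1, U2=1, U3=0, U4=0, U5=1, U6=1 → Y1=1, Y2=1; observed Y1=1, Y2=1. Eliminates U3 stuck-at-1, U4 stuck-at-1.
Only U2 stuck-at-0 is consistent with every test.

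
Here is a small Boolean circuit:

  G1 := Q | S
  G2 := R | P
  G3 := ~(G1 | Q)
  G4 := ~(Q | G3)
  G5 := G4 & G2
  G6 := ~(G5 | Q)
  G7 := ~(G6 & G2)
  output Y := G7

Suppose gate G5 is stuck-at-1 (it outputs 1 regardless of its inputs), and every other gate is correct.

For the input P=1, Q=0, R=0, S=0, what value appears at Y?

1

Propagate with G5 forced: G1=0, G2=1, G3=1, G4=0, G5=1 [stuck-at-1], G6=0, G7=1.
So Y = 1. (Without the fault it would be 0.)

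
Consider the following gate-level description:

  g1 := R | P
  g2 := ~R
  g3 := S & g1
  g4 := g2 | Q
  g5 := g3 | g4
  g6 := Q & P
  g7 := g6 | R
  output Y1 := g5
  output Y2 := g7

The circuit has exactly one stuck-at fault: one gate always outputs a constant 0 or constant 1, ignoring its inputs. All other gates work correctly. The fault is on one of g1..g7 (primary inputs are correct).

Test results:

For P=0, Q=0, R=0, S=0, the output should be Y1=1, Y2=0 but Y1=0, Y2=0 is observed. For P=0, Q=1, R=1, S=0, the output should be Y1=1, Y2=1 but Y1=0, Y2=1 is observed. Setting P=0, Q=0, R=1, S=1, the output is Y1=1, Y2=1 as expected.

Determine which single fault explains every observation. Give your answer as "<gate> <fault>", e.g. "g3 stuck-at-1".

g4 stuck-at-0

Fault-free values for test 1 (P=0, Q=0, R=0, S=0): g1=0, g2=1, g3=0, g4=1, g5=1, g6=0, g7=0, giving Y1=1, Y2=0. Observed Y1=0, Y2=0.
Test 1: faults giving observed Y1=0, Y2=0 are {g2 stuck-at-0, g4 stuck-at-0, g5 stuck-at-0}.
Test 2 (P=0, Q=1, R=1, S=0): fault-free g1=1, g2=0, g3=0, g4=1, g5=1, g6=0, g7=1 → Y1=1, Y2=1; observed Y1=0, Y2=1. Eliminates g2 stuck-at-0.
Test 3 (P=0, Q=0, R=1, S=1): fault-free g1=1, g2=0, g3=1, g4=0, g5=1, g6=0, g7=1 → Y1=1, Y2=1; observed Y1=1, Y2=1. Eliminates g5 stuck-at-0.
Only g4 stuck-at-0 is consistent with every test.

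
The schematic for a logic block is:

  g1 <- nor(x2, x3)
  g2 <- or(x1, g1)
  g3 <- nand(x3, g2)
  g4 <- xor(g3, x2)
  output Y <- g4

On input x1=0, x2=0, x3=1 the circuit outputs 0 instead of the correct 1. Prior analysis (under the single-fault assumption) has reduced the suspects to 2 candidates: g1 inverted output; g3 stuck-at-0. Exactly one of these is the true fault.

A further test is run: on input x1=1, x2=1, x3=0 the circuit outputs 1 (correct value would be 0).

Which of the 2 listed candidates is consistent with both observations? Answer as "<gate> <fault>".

Evaluate each candidate on input x1=1, x2=1, x3=0:
  g1 inverted output: g1=1 [inverted output], g2=1, g3=1, g4=0 → 0 — eliminated
  g3 stuck-at-0: g1=0, g2=1, g3=0 [stuck-at-0], g4=1 → 1 — matches
Only g3 stuck-at-0 reproduces the observed 1.

g3 stuck-at-0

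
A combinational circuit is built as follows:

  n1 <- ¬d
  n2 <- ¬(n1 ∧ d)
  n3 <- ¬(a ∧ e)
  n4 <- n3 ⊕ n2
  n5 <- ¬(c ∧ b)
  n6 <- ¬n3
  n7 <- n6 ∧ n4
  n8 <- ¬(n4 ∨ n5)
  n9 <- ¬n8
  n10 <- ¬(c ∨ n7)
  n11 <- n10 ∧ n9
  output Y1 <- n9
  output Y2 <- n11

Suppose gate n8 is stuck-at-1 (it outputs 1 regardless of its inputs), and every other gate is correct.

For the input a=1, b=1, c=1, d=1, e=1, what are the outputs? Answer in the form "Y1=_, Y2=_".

Propagate with n8 forced: n1=0, n2=1, n3=0, n4=1, n5=0, n6=1, n7=1, n8=1 [stuck-at-1], n9=0, n10=0, n11=0.
So the outputs are Y1=0, Y2=0. (Without the fault they would be Y1=1, Y2=0.)

Y1=0, Y2=0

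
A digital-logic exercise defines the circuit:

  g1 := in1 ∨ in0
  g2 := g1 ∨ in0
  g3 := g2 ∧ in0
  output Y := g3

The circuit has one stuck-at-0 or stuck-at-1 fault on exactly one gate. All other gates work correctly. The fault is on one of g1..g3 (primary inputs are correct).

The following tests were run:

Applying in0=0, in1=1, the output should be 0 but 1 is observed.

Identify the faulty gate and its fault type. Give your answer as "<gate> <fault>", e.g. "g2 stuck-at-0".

g3 stuck-at-1

Fault-free values for test 1 (in0=0, in1=1): g1=1, g2=1, g3=0, giving Y=0. Observed 1.
Test 1: faults giving observed 1 are {g3 stuck-at-1}.
Only g3 stuck-at-1 is consistent with every test.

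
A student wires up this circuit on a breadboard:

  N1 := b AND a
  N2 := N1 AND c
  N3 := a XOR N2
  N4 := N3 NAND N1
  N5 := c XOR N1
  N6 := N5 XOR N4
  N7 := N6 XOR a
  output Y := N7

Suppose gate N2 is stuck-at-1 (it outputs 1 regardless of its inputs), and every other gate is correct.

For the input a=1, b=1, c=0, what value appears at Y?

1

Propagate with N2 forced: N1=1, N2=1 [stuck-at-1], N3=0, N4=1, N5=1, N6=0, N7=1.
So Y = 1. (Without the fault it would be 0.)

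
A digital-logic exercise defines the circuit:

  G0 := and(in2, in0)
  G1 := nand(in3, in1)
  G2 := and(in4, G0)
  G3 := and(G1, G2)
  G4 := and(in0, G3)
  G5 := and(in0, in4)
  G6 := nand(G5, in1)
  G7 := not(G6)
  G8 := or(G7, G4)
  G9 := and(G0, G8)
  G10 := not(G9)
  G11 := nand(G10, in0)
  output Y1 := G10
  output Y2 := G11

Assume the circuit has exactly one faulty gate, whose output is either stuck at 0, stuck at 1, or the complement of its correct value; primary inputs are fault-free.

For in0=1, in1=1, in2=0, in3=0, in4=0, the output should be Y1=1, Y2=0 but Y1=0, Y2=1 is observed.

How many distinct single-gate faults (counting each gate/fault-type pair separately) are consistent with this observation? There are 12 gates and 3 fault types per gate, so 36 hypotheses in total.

Fault-free: G0=0, G1=1, G2=0, G3=0, G4=0, G5=0, G6=1, G7=0, G8=0, G9=0, G10=1, G11=0 → Y1=1, Y2=0. Observed Y1=0, Y2=1.
  G0: none of the 3 fault types match ✗
  G1: none of the 3 fault types match ✗
  G2: none of the 3 fault types match ✗
  G3: none of the 3 fault types match ✗
  G4: none of the 3 fault types match ✗
  G5: none of the 3 fault types match ✗
  G6: none of the 3 fault types match ✗
  G7: none of the 3 fault types match ✗
  G8: none of the 3 fault types match ✗
  G9: stuck-at-1, inverted output ✓; others ✗
  G10: stuck-at-0, inverted output ✓; others ✗
  G11: none of the 3 fault types match ✗
Consistent faults: {G9 stuck-at-1, G9 inverted output, G10 stuck-at-0, G10 inverted output} — 4 in all.

4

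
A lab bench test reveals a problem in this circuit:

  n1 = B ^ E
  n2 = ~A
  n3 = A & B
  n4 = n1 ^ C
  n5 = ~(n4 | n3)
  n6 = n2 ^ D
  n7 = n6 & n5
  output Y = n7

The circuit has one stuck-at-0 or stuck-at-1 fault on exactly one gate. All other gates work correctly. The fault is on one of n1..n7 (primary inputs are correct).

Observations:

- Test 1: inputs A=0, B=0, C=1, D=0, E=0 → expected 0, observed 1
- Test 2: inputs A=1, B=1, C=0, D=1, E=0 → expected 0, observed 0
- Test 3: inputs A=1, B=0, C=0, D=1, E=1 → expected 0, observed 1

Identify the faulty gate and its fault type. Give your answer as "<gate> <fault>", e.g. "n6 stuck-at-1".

Fault-free values for test 1 (A=0, B=0, C=1, D=0, E=0): n1=0, n2=1, n3=0, n4=1, n5=0, n6=1, n7=0, giving Y=0. Observed 1.
Test 1: faults giving observed 1 are {n1 stuck-at-1, n4 stuck-at-0, n5 stuck-at-1, n7 stuck-at-1}.
Test 2 (A=1, B=1, C=0, D=1, E=0): fault-free n1=1, n2=0, n3=1, n4=1, n5=0, n6=1, n7=0 → 0; observed 0. Eliminates n5 stuck-at-1, n7 stuck-at-1.
Test 3 (A=1, B=0, C=0, D=1, E=1): fault-free n1=1, n2=0, n3=0, n4=1, n5=0, n6=1, n7=0 → 0; observed 1. Eliminates n1 stuck-at-1.
Only n4 stuck-at-0 is consistent with every test.

n4 stuck-at-0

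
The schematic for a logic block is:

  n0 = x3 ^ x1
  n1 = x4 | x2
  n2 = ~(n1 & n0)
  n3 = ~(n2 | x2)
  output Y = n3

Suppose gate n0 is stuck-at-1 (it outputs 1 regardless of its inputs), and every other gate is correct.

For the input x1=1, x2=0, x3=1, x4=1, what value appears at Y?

1

Propagate with n0 forced: n0=1 [stuck-at-1], n1=1, n2=0, n3=1.
So Y = 1. (Without the fault it would be 0.)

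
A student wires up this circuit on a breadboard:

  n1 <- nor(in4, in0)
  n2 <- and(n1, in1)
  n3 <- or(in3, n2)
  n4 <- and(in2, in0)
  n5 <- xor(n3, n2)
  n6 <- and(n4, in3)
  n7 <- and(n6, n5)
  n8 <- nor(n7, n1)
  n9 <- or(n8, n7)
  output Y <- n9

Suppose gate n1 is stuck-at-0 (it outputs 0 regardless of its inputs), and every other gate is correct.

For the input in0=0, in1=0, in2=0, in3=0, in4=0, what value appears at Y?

1

Propagate with n1 forced: n1=0 [stuck-at-0], n2=0, n3=0, n4=0, n5=0, n6=0, n7=0, n8=1, n9=1.
So Y = 1. (Without the fault it would be 0.)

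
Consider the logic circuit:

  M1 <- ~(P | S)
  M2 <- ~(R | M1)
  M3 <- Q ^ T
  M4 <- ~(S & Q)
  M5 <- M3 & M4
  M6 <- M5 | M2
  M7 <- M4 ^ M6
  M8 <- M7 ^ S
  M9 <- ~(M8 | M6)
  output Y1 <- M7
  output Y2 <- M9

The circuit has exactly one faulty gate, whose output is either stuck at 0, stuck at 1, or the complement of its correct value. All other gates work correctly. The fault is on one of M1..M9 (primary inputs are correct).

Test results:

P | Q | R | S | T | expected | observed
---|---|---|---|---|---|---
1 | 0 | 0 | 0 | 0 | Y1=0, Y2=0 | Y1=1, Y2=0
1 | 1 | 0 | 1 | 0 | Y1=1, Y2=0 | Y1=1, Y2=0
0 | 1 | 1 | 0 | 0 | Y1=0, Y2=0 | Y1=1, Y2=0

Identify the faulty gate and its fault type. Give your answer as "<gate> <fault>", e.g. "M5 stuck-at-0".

M7 stuck-at-1

Fault-free values for test 1 (P=1, Q=0, R=0, S=0, T=0): M1=0, M2=1, M3=0, M4=1, M5=0, M6=1, M7=0, M8=0, M9=0, giving Y1=0, Y2=0. Observed Y1=1, Y2=0.
Test 1: faults giving observed Y1=1, Y2=0 are {M1 stuck-at-1, M1 inverted output, M2 stuck-at-0, M2 inverted output, M4 stuck-at-0, M4 inverted output, M6 stuck-at-0, M6 inverted output, M7 stuck-at-1, M7 inverted output}.
Test 2 (P=1, Q=1, R=0, S=1, T=0): fault-free M1=0, M2=1, M3=1, M4=0, M5=0, M6=1, M7=1, M8=0, M9=0 → Y1=1, Y2=0; observed Y1=1, Y2=0. Eliminates M1 stuck-at-1, M1 inverted output, M2 stuck-at-0, M2 inverted output, M4 inverted output, M6 stuck-at-0, M6 inverted output, M7 inverted output.
Test 3 (P=0, Q=1, R=1, S=0, T=0): fault-free M1=1, M2=0, M3=1, M4=1, M5=1, M6=1, M7=0, M8=0, M9=0 → Y1=0, Y2=0; observed Y1=1, Y2=0. Eliminates M4 stuck-at-0.
Only M7 stuck-at-1 is consistent with every test.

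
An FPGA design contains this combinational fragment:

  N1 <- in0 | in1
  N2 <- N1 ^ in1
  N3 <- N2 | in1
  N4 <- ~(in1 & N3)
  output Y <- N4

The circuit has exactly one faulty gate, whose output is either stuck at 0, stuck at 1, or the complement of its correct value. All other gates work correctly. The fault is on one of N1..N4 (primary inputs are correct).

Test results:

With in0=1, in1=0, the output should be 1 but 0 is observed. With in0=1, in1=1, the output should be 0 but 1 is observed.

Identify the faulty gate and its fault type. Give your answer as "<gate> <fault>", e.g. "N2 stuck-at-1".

Fault-free values for test 1 (in0=1, in1=0): N1=1, N2=1, N3=1, N4=1, giving Y=1. Observed 0.
Test 1: faults giving observed 0 are {N4 stuck-at-0, N4 inverted output}.
Test 2 (in0=1, in1=1): fault-free N1=1, N2=0, N3=1, N4=0 → 0; observed 1. Eliminates N4 stuck-at-0.
Only N4 inverted output is consistent with every test.

N4 inverted output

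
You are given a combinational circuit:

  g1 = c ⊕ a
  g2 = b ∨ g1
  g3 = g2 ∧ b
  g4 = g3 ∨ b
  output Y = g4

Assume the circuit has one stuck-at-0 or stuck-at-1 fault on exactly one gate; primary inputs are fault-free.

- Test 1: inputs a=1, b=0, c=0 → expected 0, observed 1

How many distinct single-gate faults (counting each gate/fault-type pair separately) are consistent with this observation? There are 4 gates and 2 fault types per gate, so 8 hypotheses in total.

Fault-free: g1=1, g2=1, g3=0, g4=0 → 0. Observed 1.
  g1 stuck-at-0: output 0 ✗
  g1 stuck-at-1: output 0 ✗
  g2 stuck-at-0: output 0 ✗
  g2 stuck-at-1: output 0 ✗
  g3 stuck-at-0: output 0 ✗
  g3 stuck-at-1: output 1 ✓
  g4 stuck-at-0: output 0 ✗
  g4 stuck-at-1: output 1 ✓
Consistent faults: {g3 stuck-at-1, g4 stuck-at-1} — 2 in all.

2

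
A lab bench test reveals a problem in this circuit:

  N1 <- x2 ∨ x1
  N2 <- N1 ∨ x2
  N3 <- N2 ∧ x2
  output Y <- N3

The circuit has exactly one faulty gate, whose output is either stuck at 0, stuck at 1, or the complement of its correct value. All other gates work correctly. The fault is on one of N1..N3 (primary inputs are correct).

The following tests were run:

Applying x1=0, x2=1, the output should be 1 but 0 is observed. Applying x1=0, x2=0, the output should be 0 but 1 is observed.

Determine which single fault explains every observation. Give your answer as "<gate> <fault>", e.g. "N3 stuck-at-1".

Fault-free values for test 1 (x1=0, x2=1): N1=1, N2=1, N3=1, giving Y=1. Observed 0.
Test 1: faults giving observed 0 are {N2 stuck-at-0, N2 inverted output, N3 stuck-at-0, N3 inverted output}.
Test 2 (x1=0, x2=0): fault-free N1=0, N2=0, N3=0 → 0; observed 1. Eliminates N2 stuck-at-0, N2 inverted output, N3 stuck-at-0.
Only N3 inverted output is consistent with every test.

N3 inverted output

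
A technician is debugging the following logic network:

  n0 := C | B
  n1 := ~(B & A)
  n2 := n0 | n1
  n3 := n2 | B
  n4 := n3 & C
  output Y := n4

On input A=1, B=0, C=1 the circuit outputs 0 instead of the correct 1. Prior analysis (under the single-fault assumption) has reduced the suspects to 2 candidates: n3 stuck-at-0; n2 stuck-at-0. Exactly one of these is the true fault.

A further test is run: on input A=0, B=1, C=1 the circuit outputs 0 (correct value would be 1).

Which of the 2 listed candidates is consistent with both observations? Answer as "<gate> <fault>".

Evaluate each candidate on input A=0, B=1, C=1:
  n3 stuck-at-0: n0=1, n1=1, n2=1, n3=0 [stuck-at-0], n4=0 → 0 — matches
  n2 stuck-at-0: n0=1, n1=1, n2=0 [stuck-at-0], n3=1, n4=1 → 1 — eliminated
Only n3 stuck-at-0 reproduces the observed 0.

n3 stuck-at-0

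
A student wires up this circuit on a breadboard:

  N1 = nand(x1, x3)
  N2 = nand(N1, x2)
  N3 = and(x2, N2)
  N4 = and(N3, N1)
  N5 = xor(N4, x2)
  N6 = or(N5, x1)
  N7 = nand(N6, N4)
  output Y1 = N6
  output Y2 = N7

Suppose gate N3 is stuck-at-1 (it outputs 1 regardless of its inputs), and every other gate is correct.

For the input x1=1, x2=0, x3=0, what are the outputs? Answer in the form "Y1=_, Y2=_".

Y1=1, Y2=0

Propagate with N3 forced: N1=1, N2=1, N3=1 [stuck-at-1], N4=1, N5=1, N6=1, N7=0.
So the outputs are Y1=1, Y2=0. (Without the fault they would be Y1=1, Y2=1.)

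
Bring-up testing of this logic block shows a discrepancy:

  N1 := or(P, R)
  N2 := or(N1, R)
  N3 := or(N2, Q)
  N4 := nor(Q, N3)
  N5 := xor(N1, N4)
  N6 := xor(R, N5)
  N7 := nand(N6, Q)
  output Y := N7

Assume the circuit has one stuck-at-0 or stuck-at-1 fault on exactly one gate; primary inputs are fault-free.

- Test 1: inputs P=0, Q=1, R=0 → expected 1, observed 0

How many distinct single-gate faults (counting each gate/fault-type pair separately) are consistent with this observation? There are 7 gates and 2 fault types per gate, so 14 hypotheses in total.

5

Fault-free: N1=0, N2=0, N3=1, N4=0, N5=0, N6=0, N7=1 → 1. Observed 0.
  N1 stuck-at-0: output 1 ✗
  N1 stuck-at-1: output 0 ✓
  N2 stuck-at-0: output 1 ✗
  N2 stuck-at-1: output 1 ✗
  N3 stuck-at-0: output 1 ✗
  N3 stuck-at-1: output 1 ✗
  N4 stuck-at-0: output 1 ✗
  N4 stuck-at-1: output 0 ✓
  N5 stuck-at-0: output 1 ✗
  N5 stuck-at-1: output 0 ✓
  N6 stuck-at-0: output 1 ✗
  N6 stuck-at-1: output 0 ✓
  N7 stuck-at-0: output 0 ✓
  N7 stuck-at-1: output 1 ✗
Consistent faults: {N1 stuck-at-1, N4 stuck-at-1, N5 stuck-at-1, N6 stuck-at-1, N7 stuck-at-0} — 5 in all.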